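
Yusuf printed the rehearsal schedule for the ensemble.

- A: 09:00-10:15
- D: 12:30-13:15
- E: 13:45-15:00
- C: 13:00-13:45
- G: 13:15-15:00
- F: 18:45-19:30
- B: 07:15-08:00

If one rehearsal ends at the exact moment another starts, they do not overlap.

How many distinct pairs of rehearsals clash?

Sorted by start: B, A, D, C, G, E, F.
A starts after B ends — done with B.
D starts after A ends — done with A.
C starts before D ends → D and C overlap.
G starts exactly when D ends (back-to-back, no overlap) — done with D.
G starts before C ends → C and G overlap.
E starts exactly when C ends (back-to-back, no overlap) — done with C.
E starts before G ends → G and E overlap.
F starts after G ends.
F starts after E ends.
Overlapping pairs: C & D, C & G, E & G — 3 in total.

3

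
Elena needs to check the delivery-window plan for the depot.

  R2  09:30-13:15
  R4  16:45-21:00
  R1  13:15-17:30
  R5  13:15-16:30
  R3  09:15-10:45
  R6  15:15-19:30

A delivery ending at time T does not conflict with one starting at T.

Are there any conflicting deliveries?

Two intervals overlap when each starts before the other ends.
Sorted by start: R3, R2, R1, R5, R6, R4.
R2 starts before R3 ends → R3 and R2 overlap.
That's a conflict, so the schedule is not conflict-free.

Yes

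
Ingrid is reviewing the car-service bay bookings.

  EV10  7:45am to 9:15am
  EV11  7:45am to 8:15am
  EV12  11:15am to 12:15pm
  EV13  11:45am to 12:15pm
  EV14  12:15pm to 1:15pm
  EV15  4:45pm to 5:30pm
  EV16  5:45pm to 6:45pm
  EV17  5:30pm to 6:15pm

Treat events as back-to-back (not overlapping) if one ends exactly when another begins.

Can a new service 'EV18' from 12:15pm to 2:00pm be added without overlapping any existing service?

EV10: ends 9:15am at or before EV18 starts 12:15pm → clear.
EV11: ends 8:15am at or before EV18 starts 12:15pm → clear.
EV12: ends 12:15pm at or before EV18 starts 12:15pm → clear.
EV13: ends 12:15pm at or before EV18 starts 12:15pm → clear.
EV14: starts 12:15pm before EV18 ends 2:00pm, and ends 1:15pm after EV18 starts 12:15pm → overlap.
EV15: starts 4:45pm at or after EV18 ends 2:00pm → clear.
EV17: starts 5:30pm at or after EV18 ends 2:00pm → clear.
EV16: starts 5:45pm at or after EV18 ends 2:00pm → clear.
EV18 overlaps EV14.

No — it overlaps EV14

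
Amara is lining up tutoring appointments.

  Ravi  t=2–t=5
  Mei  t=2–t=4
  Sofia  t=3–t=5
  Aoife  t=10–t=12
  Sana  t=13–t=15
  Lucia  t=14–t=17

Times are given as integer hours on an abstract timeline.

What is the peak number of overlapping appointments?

3

Walk through starts and ends in time order (an end at T is processed before a start at T):
t=2 start Mei → 1
t=2 start Ravi → 2
t=3 start Sofia → 3
t=4 end Mei → 2
t=5 end Ravi → 1
t=5 end Sofia → 0
t=10 start Aoife → 1
t=12 end Aoife → 0
t=13 start Sana → 1
t=14 start Lucia → 2
t=15 end Sana → 1
t=17 end Lucia → 0
Peak is 3, at t=3 (Mei, Ravi, Sofia).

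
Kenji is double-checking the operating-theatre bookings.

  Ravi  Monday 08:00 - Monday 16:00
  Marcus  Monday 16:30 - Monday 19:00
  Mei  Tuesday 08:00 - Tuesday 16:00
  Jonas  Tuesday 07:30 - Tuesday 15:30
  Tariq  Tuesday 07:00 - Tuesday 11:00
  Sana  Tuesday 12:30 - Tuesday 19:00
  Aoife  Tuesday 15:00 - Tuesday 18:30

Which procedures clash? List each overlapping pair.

Aoife & Jonas, Aoife & Mei, Aoife & Sana, Jonas & Mei, Jonas & Sana, Jonas & Tariq, Mei & Sana, Mei & Tariq

Sorted by start: Ravi, Marcus, Tariq, Jonas, Mei, Sana, Aoife.
Marcus starts after Ravi ends, so nothing later overlaps Ravi either.
Tariq starts after Marcus ends, so nothing later overlaps Marcus either.
Jonas starts before Tariq ends → Tariq and Jonas overlap.
Mei starts before Tariq ends → Tariq and Mei overlap.
Sana starts after Tariq ends, so nothing later overlaps Tariq either.
Mei starts before Jonas ends → Jonas and Mei overlap.
Sana starts before Jonas ends → Jonas and Sana overlap.
Aoife starts before Jonas ends → Jonas and Aoife overlap.
Sana starts before Mei ends → Mei and Sana overlap.
Aoife starts before Mei ends → Mei and Aoife overlap.
Aoife starts before Sana ends → Sana and Aoife overlap.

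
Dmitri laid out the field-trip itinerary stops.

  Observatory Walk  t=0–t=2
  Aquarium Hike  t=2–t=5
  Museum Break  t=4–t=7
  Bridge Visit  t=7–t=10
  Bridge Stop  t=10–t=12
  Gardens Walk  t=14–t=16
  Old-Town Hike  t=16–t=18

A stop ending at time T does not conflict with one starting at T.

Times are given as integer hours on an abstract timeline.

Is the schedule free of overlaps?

Two intervals overlap when each starts before the other ends.
Sorted by start: Observatory Walk, Aquarium Hike, Museum Break, Bridge Visit, Bridge Stop, Gardens Walk, Old-Town Hike.
Aquarium Hike starts exactly when Observatory Walk ends (back-to-back, no overlap); Observatory Walk is clear from here.
Museum Break starts before Aquarium Hike ends → Aquarium Hike and Museum Break overlap.
That's a conflict, so the schedule is not conflict-free.

No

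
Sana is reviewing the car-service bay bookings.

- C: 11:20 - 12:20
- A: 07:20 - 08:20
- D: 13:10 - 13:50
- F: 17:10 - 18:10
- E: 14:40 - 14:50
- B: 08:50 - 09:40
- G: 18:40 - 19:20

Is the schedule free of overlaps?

Yes

Check each pair: they overlap iff neither finishes before the other starts.
Sorted by start: A, B, C, D, E, F, G.
B starts after A ends, so A has no further overlaps.
C starts after B ends, so B has no further overlaps.
D starts after C ends, so C has no further overlaps.
E starts after D ends, so D has no further overlaps.
F starts after E ends, so E has no further overlaps.
G starts after F ends.
Every pair is clear; the schedule has no overlaps.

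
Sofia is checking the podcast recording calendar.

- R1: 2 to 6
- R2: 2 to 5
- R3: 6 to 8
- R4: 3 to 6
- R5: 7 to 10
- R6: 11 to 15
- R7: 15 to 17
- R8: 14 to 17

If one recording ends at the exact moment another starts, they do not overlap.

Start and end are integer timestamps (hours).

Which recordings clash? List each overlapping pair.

Sorted by start: R1, R2, R4, R3, R5, R6, R8, R7.
R2 starts before R1 ends → R1 and R2 overlap.
R4 starts before R1 ends → R1 and R4 overlap.
R3 starts exactly when R1 ends (back-to-back, no overlap); R1 is clear from here.
R4 starts before R2 ends → R2 and R4 overlap.
R3 starts after R2 ends; R2 is clear from here.
R3 starts exactly when R4 ends (back-to-back, no overlap); R4 is clear from here.
R5 starts before R3 ends → R3 and R5 overlap.
R6 starts after R3 ends; R3 is clear from here.
R6 starts after R5 ends; R5 is clear from here.
R8 starts before R6 ends → R6 and R8 overlap.
R7 starts exactly when R6 ends (back-to-back, no overlap).
R7 starts before R8 ends → R8 and R7 overlap.

R1 & R2, R1 & R4, R2 & R4, R3 & R5, R6 & R8, R7 & R8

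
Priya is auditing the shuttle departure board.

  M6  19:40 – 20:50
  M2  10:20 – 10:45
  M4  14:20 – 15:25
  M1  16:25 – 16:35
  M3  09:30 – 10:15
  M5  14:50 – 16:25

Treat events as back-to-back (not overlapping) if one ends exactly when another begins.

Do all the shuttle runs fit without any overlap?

Two intervals overlap when each starts before the other ends.
Sorted by start: M3, M2, M4, M5, M1, M6.
M2 starts after M3 ends, so nothing later overlaps M3 either.
M4 starts after M2 ends, so nothing later overlaps M2 either.
M5 starts before M4 ends → M4 and M5 overlap.
That's a conflict, so the schedule is not conflict-free.

No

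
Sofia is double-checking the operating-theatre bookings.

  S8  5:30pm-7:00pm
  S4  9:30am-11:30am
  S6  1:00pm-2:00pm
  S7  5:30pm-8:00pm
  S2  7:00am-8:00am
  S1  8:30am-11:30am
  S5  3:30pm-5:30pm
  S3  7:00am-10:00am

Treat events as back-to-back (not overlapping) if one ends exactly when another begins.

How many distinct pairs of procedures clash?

5

Sorted by start: S2, S3, S1, S4, S6, S5, S7, S8.
S3 starts before S2 ends → S2 and S3 overlap.
S1 starts after S2 ends — done with S2.
S1 starts before S3 ends → S3 and S1 overlap.
S4 starts before S3 ends → S3 and S4 overlap.
S6 starts after S3 ends — done with S3.
S4 starts before S1 ends → S1 and S4 overlap.
S6 starts after S1 ends — done with S1.
S6 starts after S4 ends — done with S4.
S5 starts after S6 ends — done with S6.
S7 starts exactly when S5 ends (back-to-back, no overlap) — done with S5.
S8 starts before S7 ends → S7 and S8 overlap.
Overlapping pairs: S1 & S3, S1 & S4, S2 & S3, S3 & S4, S7 & S8 — 5 in total.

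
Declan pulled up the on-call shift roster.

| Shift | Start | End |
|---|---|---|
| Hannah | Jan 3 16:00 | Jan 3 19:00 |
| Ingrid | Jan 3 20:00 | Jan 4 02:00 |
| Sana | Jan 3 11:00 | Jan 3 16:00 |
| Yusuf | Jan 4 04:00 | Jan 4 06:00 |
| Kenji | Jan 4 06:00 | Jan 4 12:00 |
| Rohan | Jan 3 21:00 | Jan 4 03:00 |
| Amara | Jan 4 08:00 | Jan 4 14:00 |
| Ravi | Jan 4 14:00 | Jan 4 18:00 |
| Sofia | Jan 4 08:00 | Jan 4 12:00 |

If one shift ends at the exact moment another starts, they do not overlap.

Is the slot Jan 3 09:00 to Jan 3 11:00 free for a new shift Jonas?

Yes — the slot is free

Sana: starts Jan 3 11:00 at or after Jonas ends Jan 3 11:00 → clear.
Hannah: starts Jan 3 16:00 at or after Jonas ends Jan 3 11:00 → clear.
Ingrid: starts Jan 3 20:00 at or after Jonas ends Jan 3 11:00 → clear.
Rohan: starts Jan 3 21:00 at or after Jonas ends Jan 3 11:00 → clear.
Yusuf: starts Jan 4 04:00 at or after Jonas ends Jan 3 11:00 → clear.
Kenji: starts Jan 4 06:00 at or after Jonas ends Jan 3 11:00 → clear.
Amara: starts Jan 4 08:00 at or after Jonas ends Jan 3 11:00 → clear.
Sofia: starts Jan 4 08:00 at or after Jonas ends Jan 3 11:00 → clear.
Ravi: starts Jan 4 14:00 at or after Jonas ends Jan 3 11:00 → clear.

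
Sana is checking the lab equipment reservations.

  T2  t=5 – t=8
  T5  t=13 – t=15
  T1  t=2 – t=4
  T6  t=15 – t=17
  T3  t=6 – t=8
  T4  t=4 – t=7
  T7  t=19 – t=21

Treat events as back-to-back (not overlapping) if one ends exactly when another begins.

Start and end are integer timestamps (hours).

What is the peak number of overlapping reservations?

Sort all start/end points and keep a running count:
t=2 start T1 → 1
t=4 end T1 → 0
t=4 start T4 → 1
t=5 start T2 → 2
t=6 start T3 → 3
t=7 end T4 → 2
t=8 end T2 → 1
t=8 end T3 → 0
t=13 start T5 → 1
t=15 end T5 → 0
t=15 start T6 → 1
t=17 end T6 → 0
t=19 start T7 → 1
t=21 end T7 → 0
Peak is 3, at t=6 (T2, T3, T4).

3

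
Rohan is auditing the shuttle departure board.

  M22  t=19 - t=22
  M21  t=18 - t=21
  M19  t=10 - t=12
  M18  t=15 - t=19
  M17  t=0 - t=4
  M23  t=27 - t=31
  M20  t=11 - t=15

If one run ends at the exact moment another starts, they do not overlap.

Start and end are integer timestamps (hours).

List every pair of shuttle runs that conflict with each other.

Sorted by start: M17, M19, M20, M18, M21, M22, M23.
M19 starts after M17 ends; M17 is clear from here.
M20 starts before M19 ends → M19 and M20 overlap.
M18 starts after M19 ends; M19 is clear from here.
M18 starts exactly when M20 ends (back-to-back, no overlap); M20 is clear from here.
M21 starts before M18 ends → M18 and M21 overlap.
M22 starts exactly when M18 ends (back-to-back, no overlap); M18 is clear from here.
M22 starts before M21 ends → M21 and M22 overlap.
M23 starts after M21 ends.
M23 starts after M22 ends.

M18 & M21, M19 & M20, M21 & M22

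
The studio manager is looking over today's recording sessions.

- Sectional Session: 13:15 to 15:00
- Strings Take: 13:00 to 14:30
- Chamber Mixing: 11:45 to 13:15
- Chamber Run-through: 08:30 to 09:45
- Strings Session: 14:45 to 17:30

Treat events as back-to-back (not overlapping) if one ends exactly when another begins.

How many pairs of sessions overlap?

Sorted by start: Chamber Run-through, Chamber Mixing, Strings Take, Sectional Session, Strings Session.
Chamber Mixing starts after Chamber Run-through ends, so nothing later overlaps Chamber Run-through either.
Strings Take starts before Chamber Mixing ends → Chamber Mixing and Strings Take overlap.
Sectional Session starts exactly when Chamber Mixing ends (back-to-back, no overlap), so nothing later overlaps Chamber Mixing either.
Sectional Session starts before Strings Take ends → Strings Take and Sectional Session overlap.
Strings Session starts after Strings Take ends.
Strings Session starts before Sectional Session ends → Sectional Session and Strings Session overlap.
Overlapping pairs: Chamber Mixing & Strings Take, Sectional Session & Strings Session, Sectional Session & Strings Take — 3 in total.

3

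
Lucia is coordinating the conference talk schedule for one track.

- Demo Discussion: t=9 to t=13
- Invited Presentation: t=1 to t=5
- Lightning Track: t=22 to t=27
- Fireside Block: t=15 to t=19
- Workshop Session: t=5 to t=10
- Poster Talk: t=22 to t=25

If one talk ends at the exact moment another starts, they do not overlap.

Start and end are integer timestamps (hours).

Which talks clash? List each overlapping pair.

Demo Discussion & Workshop Session, Lightning Track & Poster Talk

Sorted by start: Invited Presentation, Workshop Session, Demo Discussion, Fireside Block, Lightning Track, Poster Talk.
Workshop Session starts exactly when Invited Presentation ends (back-to-back, no overlap), so nothing later overlaps Invited Presentation either.
Demo Discussion starts before Workshop Session ends → Workshop Session and Demo Discussion overlap.
Fireside Block starts after Workshop Session ends, so nothing later overlaps Workshop Session either.
Fireside Block starts after Demo Discussion ends, so nothing later overlaps Demo Discussion either.
Lightning Track starts after Fireside Block ends, so nothing later overlaps Fireside Block either.
Poster Talk starts before Lightning Track ends → Lightning Track and Poster Talk overlap.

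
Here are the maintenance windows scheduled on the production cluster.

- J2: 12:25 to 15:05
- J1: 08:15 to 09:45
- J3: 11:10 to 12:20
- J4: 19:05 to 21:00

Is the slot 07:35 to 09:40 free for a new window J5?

No — it overlaps J1

J1: starts 08:15 before J5 ends 09:40, and ends 09:45 after J5 starts 07:35 → overlap.
J3: starts 11:10 at or after J5 ends 09:40 → clear.
J2: starts 12:25 at or after J5 ends 09:40 → clear.
J4: starts 19:05 at or after J5 ends 09:40 → clear.
J5 overlaps J1.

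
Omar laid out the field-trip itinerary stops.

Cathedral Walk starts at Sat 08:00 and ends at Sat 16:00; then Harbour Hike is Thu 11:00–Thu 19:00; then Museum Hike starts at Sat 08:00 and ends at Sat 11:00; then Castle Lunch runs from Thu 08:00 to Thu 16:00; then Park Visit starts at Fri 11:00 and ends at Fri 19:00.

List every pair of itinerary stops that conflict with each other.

Sorted by start: Castle Lunch, Harbour Hike, Park Visit, Cathedral Walk, Museum Hike.
Harbour Hike starts before Castle Lunch ends → Castle Lunch and Harbour Hike overlap.
Park Visit starts after Castle Lunch ends, so nothing later overlaps Castle Lunch either.
Park Visit starts after Harbour Hike ends, so nothing later overlaps Harbour Hike either.
Cathedral Walk starts after Park Visit ends, so nothing later overlaps Park Visit either.
Museum Hike starts before Cathedral Walk ends → Cathedral Walk and Museum Hike overlap.

Castle Lunch & Harbour Hike, Cathedral Walk & Museum Hike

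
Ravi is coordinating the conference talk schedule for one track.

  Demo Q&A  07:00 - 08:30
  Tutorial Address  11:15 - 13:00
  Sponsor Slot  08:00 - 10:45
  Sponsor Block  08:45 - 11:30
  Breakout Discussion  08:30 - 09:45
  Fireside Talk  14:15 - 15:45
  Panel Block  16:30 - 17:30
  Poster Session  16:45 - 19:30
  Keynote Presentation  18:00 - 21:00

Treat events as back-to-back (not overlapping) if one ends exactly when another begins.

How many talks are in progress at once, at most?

3

Sort all start/end points and keep a running count:
07:00 start Demo Q&A → 1
08:00 start Sponsor Slot → 2
08:30 end Demo Q&A → 1
08:30 start Breakout Discussion → 2
08:45 start Sponsor Block → 3
09:45 end Breakout Discussion → 2
10:45 end Sponsor Slot → 1
11:15 start Tutorial Address → 2
11:30 end Sponsor Block → 1
13:00 end Tutorial Address → 0
14:15 start Fireside Talk → 1
15:45 end Fireside Talk → 0
16:30 start Panel Block → 1
16:45 start Poster Session → 2
17:30 end Panel Block → 1
18:00 start Keynote Presentation → 2
19:30 end Poster Session → 1
21:00 end Keynote Presentation → 0
Peak is 3, at 08:45 (Breakout Discussion, Sponsor Block, Sponsor Slot).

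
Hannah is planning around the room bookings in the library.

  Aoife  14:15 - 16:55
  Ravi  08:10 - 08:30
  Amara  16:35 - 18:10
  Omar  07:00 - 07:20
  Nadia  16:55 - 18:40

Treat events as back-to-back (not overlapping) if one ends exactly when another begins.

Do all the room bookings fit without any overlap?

No

Sorted by start: Omar, Ravi, Aoife, Amara, Nadia.
Ravi starts after Omar ends; Omar is clear from here.
Aoife starts after Ravi ends; Ravi is clear from here.
Amara starts before Aoife ends → Aoife and Amara overlap.
That's a conflict, so the schedule is not conflict-free.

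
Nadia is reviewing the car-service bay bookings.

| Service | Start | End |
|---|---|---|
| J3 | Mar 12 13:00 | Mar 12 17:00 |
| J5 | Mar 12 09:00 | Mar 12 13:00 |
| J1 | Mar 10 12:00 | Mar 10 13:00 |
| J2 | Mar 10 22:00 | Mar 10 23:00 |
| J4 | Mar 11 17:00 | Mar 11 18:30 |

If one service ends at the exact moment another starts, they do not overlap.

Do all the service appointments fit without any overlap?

Yes

Check each pair: they overlap iff neither finishes before the other starts.
Sorted by start: J1, J2, J4, J5, J3.
J2 starts after J1 ends; J1 is clear from here.
J4 starts after J2 ends; J2 is clear from here.
J5 starts after J4 ends; J4 is clear from here.
J3 starts exactly when J5 ends (back-to-back, no overlap).
Every pair is clear; the schedule has no overlaps.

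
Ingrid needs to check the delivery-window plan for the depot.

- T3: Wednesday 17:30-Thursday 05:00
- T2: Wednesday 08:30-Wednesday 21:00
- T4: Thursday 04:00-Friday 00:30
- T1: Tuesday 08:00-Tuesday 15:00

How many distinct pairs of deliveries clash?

Check each pair: they overlap iff neither finishes before the other starts.
Sorted by start: T1, T2, T3, T4.
T2 starts after T1 ends, so T1 has no further overlaps.
T3 starts before T2 ends → T2 and T3 overlap.
T4 starts after T2 ends.
T4 starts before T3 ends → T3 and T4 overlap.
Overlapping pairs: T2 & T3, T3 & T4 — 2 in total.

2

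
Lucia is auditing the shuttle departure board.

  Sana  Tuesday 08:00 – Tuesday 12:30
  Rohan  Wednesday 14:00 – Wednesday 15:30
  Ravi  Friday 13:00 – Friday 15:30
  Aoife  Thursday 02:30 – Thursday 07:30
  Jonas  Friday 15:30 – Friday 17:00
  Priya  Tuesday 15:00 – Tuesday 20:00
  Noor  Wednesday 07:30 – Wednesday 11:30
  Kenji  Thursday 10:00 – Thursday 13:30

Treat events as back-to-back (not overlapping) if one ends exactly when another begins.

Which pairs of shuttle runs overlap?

none

Check each pair: they overlap iff neither finishes before the other starts.
Sorted by start: Sana, Priya, Noor, Rohan, Aoife, Kenji, Ravi, Jonas.
Priya starts after Sana ends, so nothing later overlaps Sana either.
Noor starts after Priya ends, so nothing later overlaps Priya either.
Rohan starts after Noor ends, so nothing later overlaps Noor either.
Aoife starts after Rohan ends, so nothing later overlaps Rohan either.
Kenji starts after Aoife ends, so nothing later overlaps Aoife either.
Ravi starts after Kenji ends, so nothing later overlaps Kenji either.
Jonas starts exactly when Ravi ends (back-to-back, no overlap).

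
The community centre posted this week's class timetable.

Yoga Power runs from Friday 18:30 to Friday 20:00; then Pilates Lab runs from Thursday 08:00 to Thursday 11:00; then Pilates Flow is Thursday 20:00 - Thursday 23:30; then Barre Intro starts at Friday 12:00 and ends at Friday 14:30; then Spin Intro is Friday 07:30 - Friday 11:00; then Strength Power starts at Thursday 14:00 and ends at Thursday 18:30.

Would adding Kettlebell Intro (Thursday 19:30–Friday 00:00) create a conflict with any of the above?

Yes — it overlaps Pilates Flow

Pilates Lab: ends Thursday 11:00 at or before Kettlebell Intro starts Thursday 19:30 → clear.
Strength Power: ends Thursday 18:30 at or before Kettlebell Intro starts Thursday 19:30 → clear.
Pilates Flow: starts Thursday 20:00 before Kettlebell Intro ends Friday 00:00, and ends Thursday 23:30 after Kettlebell Intro starts Thursday 19:30 → overlap.
Spin Intro: starts Friday 07:30 at or after Kettlebell Intro ends Friday 00:00 → clear.
Barre Intro: starts Friday 12:00 at or after Kettlebell Intro ends Friday 00:00 → clear.
Yoga Power: starts Friday 18:30 at or after Kettlebell Intro ends Friday 00:00 → clear.
Kettlebell Intro overlaps Pilates Flow.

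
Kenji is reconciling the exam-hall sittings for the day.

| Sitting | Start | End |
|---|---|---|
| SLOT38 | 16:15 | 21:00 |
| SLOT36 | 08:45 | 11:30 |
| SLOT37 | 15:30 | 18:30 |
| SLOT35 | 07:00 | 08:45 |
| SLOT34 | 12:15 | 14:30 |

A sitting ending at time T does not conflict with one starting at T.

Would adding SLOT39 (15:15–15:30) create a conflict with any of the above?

SLOT35: ends 08:45 at or before SLOT39 starts 15:15 → clear.
SLOT36: ends 11:30 at or before SLOT39 starts 15:15 → clear.
SLOT34: ends 14:30 at or before SLOT39 starts 15:15 → clear.
SLOT37: starts 15:30 at or after SLOT39 ends 15:30 → clear.
SLOT38: starts 16:15 at or after SLOT39 ends 15:30 → clear.

No — it doesn't clash with anything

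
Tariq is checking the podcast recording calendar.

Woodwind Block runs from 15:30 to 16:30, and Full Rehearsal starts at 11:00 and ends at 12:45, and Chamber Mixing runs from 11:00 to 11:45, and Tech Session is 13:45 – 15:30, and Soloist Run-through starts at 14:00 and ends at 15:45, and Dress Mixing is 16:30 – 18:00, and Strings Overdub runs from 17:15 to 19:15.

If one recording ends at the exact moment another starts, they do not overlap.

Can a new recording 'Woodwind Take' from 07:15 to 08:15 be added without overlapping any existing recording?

Full Rehearsal: starts 11:00 at or after Woodwind Take ends 08:15 → clear.
Chamber Mixing: starts 11:00 at or after Woodwind Take ends 08:15 → clear.
Tech Session: starts 13:45 at or after Woodwind Take ends 08:15 → clear.
Soloist Run-through: starts 14:00 at or after Woodwind Take ends 08:15 → clear.
Woodwind Block: starts 15:30 at or after Woodwind Take ends 08:15 → clear.
Dress Mixing: starts 16:30 at or after Woodwind Take ends 08:15 → clear.
Strings Overdub: starts 17:15 at or after Woodwind Take ends 08:15 → clear.

Yes — the slot is free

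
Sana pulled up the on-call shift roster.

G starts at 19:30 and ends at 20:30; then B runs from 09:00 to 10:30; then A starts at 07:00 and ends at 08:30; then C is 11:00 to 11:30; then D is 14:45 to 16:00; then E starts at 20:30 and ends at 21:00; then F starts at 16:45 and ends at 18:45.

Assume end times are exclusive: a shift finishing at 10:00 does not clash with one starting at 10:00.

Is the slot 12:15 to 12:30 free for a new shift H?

Yes — the slot is free

A: ends 08:30 at or before H starts 12:15 → clear.
B: ends 10:30 at or before H starts 12:15 → clear.
C: ends 11:30 at or before H starts 12:15 → clear.
D: starts 14:45 at or after H ends 12:30 → clear.
F: starts 16:45 at or after H ends 12:30 → clear.
G: starts 19:30 at or after H ends 12:30 → clear.
E: starts 20:30 at or after H ends 12:30 → clear.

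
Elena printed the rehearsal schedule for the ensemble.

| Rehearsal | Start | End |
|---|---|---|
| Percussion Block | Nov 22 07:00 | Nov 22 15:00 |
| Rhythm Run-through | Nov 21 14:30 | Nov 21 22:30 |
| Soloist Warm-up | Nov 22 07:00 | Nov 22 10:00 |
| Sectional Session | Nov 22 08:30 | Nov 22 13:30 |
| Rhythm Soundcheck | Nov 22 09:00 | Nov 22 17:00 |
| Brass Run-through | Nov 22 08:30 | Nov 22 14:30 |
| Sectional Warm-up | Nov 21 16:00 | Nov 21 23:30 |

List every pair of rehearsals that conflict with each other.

Brass Run-through & Percussion Block, Brass Run-through & Rhythm Soundcheck, Brass Run-through & Sectional Session, Brass Run-through & Soloist Warm-up, Percussion Block & Rhythm Soundcheck, Percussion Block & Sectional Session, Percussion Block & Soloist Warm-up, Rhythm Run-through & Sectional Warm-up, Rhythm Soundcheck & Sectional Session, Rhythm Soundcheck & Soloist Warm-up, Sectional Session & Soloist Warm-up

Sorted by start: Rhythm Run-through, Sectional Warm-up, Soloist Warm-up, Percussion Block, Sectional Session, Brass Run-through, Rhythm Soundcheck.
Sectional Warm-up starts before Rhythm Run-through ends → Rhythm Run-through and Sectional Warm-up overlap.
Soloist Warm-up starts after Rhythm Run-through ends; Rhythm Run-through is clear from here.
Soloist Warm-up starts after Sectional Warm-up ends; Sectional Warm-up is clear from here.
Percussion Block starts before Soloist Warm-up ends → Soloist Warm-up and Percussion Block overlap.
Sectional Session starts before Soloist Warm-up ends → Soloist Warm-up and Sectional Session overlap.
Brass Run-through starts before Soloist Warm-up ends → Soloist Warm-up and Brass Run-through overlap.
Rhythm Soundcheck starts before Soloist Warm-up ends → Soloist Warm-up and Rhythm Soundcheck overlap.
Sectional Session starts before Percussion Block ends → Percussion Block and Sectional Session overlap.
Brass Run-through starts before Percussion Block ends → Percussion Block and Brass Run-through overlap.
Rhythm Soundcheck starts before Percussion Block ends → Percussion Block and Rhythm Soundcheck overlap.
Brass Run-through starts before Sectional Session ends → Sectional Session and Brass Run-through overlap.
Rhythm Soundcheck starts before Sectional Session ends → Sectional Session and Rhythm Soundcheck overlap.
Rhythm Soundcheck starts before Brass Run-through ends → Brass Run-through and Rhythm Soundcheck overlap.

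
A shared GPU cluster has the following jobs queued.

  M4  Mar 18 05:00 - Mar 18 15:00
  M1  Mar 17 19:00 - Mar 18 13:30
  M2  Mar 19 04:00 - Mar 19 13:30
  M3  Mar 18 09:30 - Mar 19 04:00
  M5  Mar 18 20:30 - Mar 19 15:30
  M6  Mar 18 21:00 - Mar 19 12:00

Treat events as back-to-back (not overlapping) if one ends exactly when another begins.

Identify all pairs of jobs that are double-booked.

M1 & M3, M1 & M4, M2 & M5, M2 & M6, M3 & M4, M3 & M5, M3 & M6, M5 & M6

Check each pair: they overlap iff neither finishes before the other starts.
Sorted by start: M1, M4, M3, M5, M6, M2.
M4 starts before M1 ends → M1 and M4 overlap.
M3 starts before M1 ends → M1 and M3 overlap.
M5 starts after M1 ends; M1 is clear from here.
M3 starts before M4 ends → M4 and M3 overlap.
M5 starts after M4 ends; M4 is clear from here.
M5 starts before M3 ends → M3 and M5 overlap.
M6 starts before M3 ends → M3 and M6 overlap.
M2 starts exactly when M3 ends (back-to-back, no overlap).
M6 starts before M5 ends → M5 and M6 overlap.
M2 starts before M5 ends → M5 and M2 overlap.
M2 starts before M6 ends → M6 and M2 overlap.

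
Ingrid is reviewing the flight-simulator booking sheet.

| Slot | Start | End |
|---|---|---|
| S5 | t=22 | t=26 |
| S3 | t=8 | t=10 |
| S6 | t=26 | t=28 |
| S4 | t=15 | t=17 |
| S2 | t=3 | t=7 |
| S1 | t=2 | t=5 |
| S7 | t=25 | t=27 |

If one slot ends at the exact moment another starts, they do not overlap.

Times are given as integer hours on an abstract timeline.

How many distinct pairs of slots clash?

3

Two intervals overlap when each starts before the other ends.
Sorted by start: S1, S2, S3, S4, S5, S7, S6.
S2 starts before S1 ends → S1 and S2 overlap.
S3 starts after S1 ends, so S1 has no further overlaps.
S3 starts after S2 ends, so S2 has no further overlaps.
S4 starts after S3 ends, so S3 has no further overlaps.
S5 starts after S4 ends, so S4 has no further overlaps.
S7 starts before S5 ends → S5 and S7 overlap.
S6 starts exactly when S5 ends (back-to-back, no overlap).
S6 starts before S7 ends → S7 and S6 overlap.
Overlapping pairs: S1 & S2, S5 & S7, S6 & S7 — 3 in total.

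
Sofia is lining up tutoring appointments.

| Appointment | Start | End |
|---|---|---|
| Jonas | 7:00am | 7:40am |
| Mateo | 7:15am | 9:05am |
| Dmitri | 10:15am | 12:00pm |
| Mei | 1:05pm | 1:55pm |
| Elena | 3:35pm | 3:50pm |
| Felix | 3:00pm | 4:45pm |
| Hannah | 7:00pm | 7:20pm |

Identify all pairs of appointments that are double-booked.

Elena & Felix, Jonas & Mateo

Sorted by start: Jonas, Mateo, Dmitri, Mei, Felix, Elena, Hannah.
Mateo starts before Jonas ends → Jonas and Mateo overlap.
Dmitri starts after Jonas ends, so Jonas has no further overlaps.
Dmitri starts after Mateo ends, so Mateo has no further overlaps.
Mei starts after Dmitri ends, so Dmitri has no further overlaps.
Felix starts after Mei ends, so Mei has no further overlaps.
Elena starts before Felix ends → Felix and Elena overlap.
Hannah starts after Felix ends.
Hannah starts after Elena ends.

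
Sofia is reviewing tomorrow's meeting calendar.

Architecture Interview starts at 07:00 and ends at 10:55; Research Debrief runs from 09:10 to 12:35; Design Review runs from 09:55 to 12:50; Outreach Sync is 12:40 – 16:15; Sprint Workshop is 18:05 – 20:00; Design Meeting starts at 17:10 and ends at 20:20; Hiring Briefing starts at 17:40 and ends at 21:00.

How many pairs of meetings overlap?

Sorted by start: Architecture Interview, Research Debrief, Design Review, Outreach Sync, Design Meeting, Hiring Briefing, Sprint Workshop.
Research Debrief starts before Architecture Interview ends → Architecture Interview and Research Debrief overlap.
Design Review starts before Architecture Interview ends → Architecture Interview and Design Review overlap.
Outreach Sync starts after Architecture Interview ends, so Architecture Interview has no further overlaps.
Design Review starts before Research Debrief ends → Research Debrief and Design Review overlap.
Outreach Sync starts after Research Debrief ends, so Research Debrief has no further overlaps.
Outreach Sync starts before Design Review ends → Design Review and Outreach Sync overlap.
Design Meeting starts after Design Review ends, so Design Review has no further overlaps.
Design Meeting starts after Outreach Sync ends, so Outreach Sync has no further overlaps.
Hiring Briefing starts before Design Meeting ends → Design Meeting and Hiring Briefing overlap.
Sprint Workshop starts before Design Meeting ends → Design Meeting and Sprint Workshop overlap.
Sprint Workshop starts before Hiring Briefing ends → Hiring Briefing and Sprint Workshop overlap.
Overlapping pairs: Architecture Interview & Design Review, Architecture Interview & Research Debrief, Design Meeting & Hiring Briefing, Design Meeting & Sprint Workshop, Design Review & Outreach Sync, Design Review & Research Debrief, Hiring Briefing & Sprint Workshop — 7 in total.

7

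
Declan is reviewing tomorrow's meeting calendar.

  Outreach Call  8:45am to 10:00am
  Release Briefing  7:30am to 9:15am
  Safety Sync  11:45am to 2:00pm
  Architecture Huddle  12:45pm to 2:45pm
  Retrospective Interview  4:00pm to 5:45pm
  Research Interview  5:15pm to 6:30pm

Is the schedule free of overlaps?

No

Sorted by start: Release Briefing, Outreach Call, Safety Sync, Architecture Huddle, Retrospective Interview, Research Interview.
Outreach Call starts before Release Briefing ends → Release Briefing and Outreach Call overlap.
That's a conflict, so the schedule is not conflict-free.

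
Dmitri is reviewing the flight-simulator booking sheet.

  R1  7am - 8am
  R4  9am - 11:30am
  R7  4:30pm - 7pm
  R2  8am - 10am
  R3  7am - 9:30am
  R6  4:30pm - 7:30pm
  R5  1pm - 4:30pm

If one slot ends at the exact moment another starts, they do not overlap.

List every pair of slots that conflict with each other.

Two intervals overlap when each starts before the other ends.
Sorted by start: R1, R3, R2, R4, R5, R6, R7.
R3 starts before R1 ends → R1 and R3 overlap.
R2 starts exactly when R1 ends (back-to-back, no overlap); R1 is clear from here.
R2 starts before R3 ends → R3 and R2 overlap.
R4 starts before R3 ends → R3 and R4 overlap.
R5 starts after R3 ends; R3 is clear from here.
R4 starts before R2 ends → R2 and R4 overlap.
R5 starts after R2 ends; R2 is clear from here.
R5 starts after R4 ends; R4 is clear from here.
R6 starts exactly when R5 ends (back-to-back, no overlap); R5 is clear from here.
R7 starts before R6 ends → R6 and R7 overlap.

R1 & R3, R2 & R3, R2 & R4, R3 & R4, R6 & R7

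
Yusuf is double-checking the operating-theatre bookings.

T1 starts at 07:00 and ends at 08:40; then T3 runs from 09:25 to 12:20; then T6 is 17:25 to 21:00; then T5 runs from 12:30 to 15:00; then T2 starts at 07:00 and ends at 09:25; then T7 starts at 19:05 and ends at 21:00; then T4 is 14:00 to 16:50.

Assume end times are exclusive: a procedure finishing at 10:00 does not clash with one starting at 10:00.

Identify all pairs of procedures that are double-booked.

T1 & T2, T4 & T5, T6 & T7

Check each pair: they overlap iff neither finishes before the other starts.
Sorted by start: T1, T2, T3, T5, T4, T6, T7.
T2 starts before T1 ends → T1 and T2 overlap.
T3 starts after T1 ends, so T1 has no further overlaps.
T3 starts exactly when T2 ends (back-to-back, no overlap), so T2 has no further overlaps.
T5 starts after T3 ends, so T3 has no further overlaps.
T4 starts before T5 ends → T5 and T4 overlap.
T6 starts after T5 ends, so T5 has no further overlaps.
T6 starts after T4 ends, so T4 has no further overlaps.
T7 starts before T6 ends → T6 and T7 overlap.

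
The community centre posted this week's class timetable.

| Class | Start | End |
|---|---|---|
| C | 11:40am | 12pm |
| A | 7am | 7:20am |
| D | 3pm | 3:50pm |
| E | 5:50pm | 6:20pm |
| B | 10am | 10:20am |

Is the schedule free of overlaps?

Yes

Two intervals overlap when each starts before the other ends.
Sorted by start: A, B, C, D, E.
B starts after A ends, so A has no further overlaps.
C starts after B ends, so B has no further overlaps.
D starts after C ends, so C has no further overlaps.
E starts after D ends.
Every pair is clear; the schedule has no overlaps.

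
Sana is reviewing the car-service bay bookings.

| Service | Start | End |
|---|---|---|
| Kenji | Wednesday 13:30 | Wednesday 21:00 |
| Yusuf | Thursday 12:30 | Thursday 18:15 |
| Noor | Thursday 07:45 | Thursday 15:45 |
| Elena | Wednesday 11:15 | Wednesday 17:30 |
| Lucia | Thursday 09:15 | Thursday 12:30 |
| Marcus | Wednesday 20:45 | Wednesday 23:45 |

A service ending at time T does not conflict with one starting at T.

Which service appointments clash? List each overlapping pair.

Elena & Kenji, Kenji & Marcus, Lucia & Noor, Noor & Yusuf

Sorted by start: Elena, Kenji, Marcus, Noor, Lucia, Yusuf.
Kenji starts before Elena ends → Elena and Kenji overlap.
Marcus starts after Elena ends; Elena is clear from here.
Marcus starts before Kenji ends → Kenji and Marcus overlap.
Noor starts after Kenji ends; Kenji is clear from here.
Noor starts after Marcus ends; Marcus is clear from here.
Lucia starts before Noor ends → Noor and Lucia overlap.
Yusuf starts before Noor ends → Noor and Yusuf overlap.
Yusuf starts exactly when Lucia ends (back-to-back, no overlap).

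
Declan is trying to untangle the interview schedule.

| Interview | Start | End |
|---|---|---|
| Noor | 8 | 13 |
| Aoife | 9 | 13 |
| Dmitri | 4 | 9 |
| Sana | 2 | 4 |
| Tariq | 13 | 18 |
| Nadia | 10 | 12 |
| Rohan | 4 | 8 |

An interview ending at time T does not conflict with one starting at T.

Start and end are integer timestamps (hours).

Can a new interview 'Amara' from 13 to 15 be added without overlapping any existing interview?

Sana: ends 4 at or before Amara starts 13 → clear.
Rohan: ends 8 at or before Amara starts 13 → clear.
Dmitri: ends 9 at or before Amara starts 13 → clear.
Noor: ends 13 at or before Amara starts 13 → clear.
Aoife: ends 13 at or before Amara starts 13 → clear.
Nadia: ends 12 at or before Amara starts 13 → clear.
Tariq: starts 13 before Amara ends 15, and ends 18 after Amara starts 13 → overlap.
Amara overlaps Tariq.

No — it overlaps Tariq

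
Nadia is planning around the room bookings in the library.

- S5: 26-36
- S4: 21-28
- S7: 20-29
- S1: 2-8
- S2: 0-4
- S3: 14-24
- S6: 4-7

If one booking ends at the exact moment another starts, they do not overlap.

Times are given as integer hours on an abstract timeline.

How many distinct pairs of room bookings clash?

Sorted by start: S2, S1, S6, S3, S7, S4, S5.
S1 starts before S2 ends → S2 and S1 overlap.
S6 starts exactly when S2 ends (back-to-back, no overlap); S2 is clear from here.
S6 starts before S1 ends → S1 and S6 overlap.
S3 starts after S1 ends; S1 is clear from here.
S3 starts after S6 ends; S6 is clear from here.
S7 starts before S3 ends → S3 and S7 overlap.
S4 starts before S3 ends → S3 and S4 overlap.
S5 starts after S3 ends.
S4 starts before S7 ends → S7 and S4 overlap.
S5 starts before S7 ends → S7 and S5 overlap.
S5 starts before S4 ends → S4 and S5 overlap.
Overlapping pairs: S1 & S2, S1 & S6, S3 & S4, S3 & S7, S4 & S5, S4 & S7, S5 & S7 — 7 in total.

7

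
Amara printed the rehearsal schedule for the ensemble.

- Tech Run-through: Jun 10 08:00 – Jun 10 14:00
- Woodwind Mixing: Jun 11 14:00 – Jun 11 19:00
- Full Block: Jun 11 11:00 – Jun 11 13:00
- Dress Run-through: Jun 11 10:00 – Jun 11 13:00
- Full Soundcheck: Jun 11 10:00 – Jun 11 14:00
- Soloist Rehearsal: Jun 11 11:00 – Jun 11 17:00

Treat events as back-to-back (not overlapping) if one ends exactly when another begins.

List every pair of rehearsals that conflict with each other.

Dress Run-through & Full Block, Dress Run-through & Full Soundcheck, Dress Run-through & Soloist Rehearsal, Full Block & Full Soundcheck, Full Block & Soloist Rehearsal, Full Soundcheck & Soloist Rehearsal, Soloist Rehearsal & Woodwind Mixing

Sorted by start: Tech Run-through, Dress Run-through, Full Soundcheck, Full Block, Soloist Rehearsal, Woodwind Mixing.
Dress Run-through starts after Tech Run-through ends — done with Tech Run-through.
Full Soundcheck starts before Dress Run-through ends → Dress Run-through and Full Soundcheck overlap.
Full Block starts before Dress Run-through ends → Dress Run-through and Full Block overlap.
Soloist Rehearsal starts before Dress Run-through ends → Dress Run-through and Soloist Rehearsal overlap.
Woodwind Mixing starts after Dress Run-through ends.
Full Block starts before Full Soundcheck ends → Full Soundcheck and Full Block overlap.
Soloist Rehearsal starts before Full Soundcheck ends → Full Soundcheck and Soloist Rehearsal overlap.
Woodwind Mixing starts exactly when Full Soundcheck ends (back-to-back, no overlap).
Soloist Rehearsal starts before Full Block ends → Full Block and Soloist Rehearsal overlap.
Woodwind Mixing starts after Full Block ends.
Woodwind Mixing starts before Soloist Rehearsal ends → Soloist Rehearsal and Woodwind Mixing overlap.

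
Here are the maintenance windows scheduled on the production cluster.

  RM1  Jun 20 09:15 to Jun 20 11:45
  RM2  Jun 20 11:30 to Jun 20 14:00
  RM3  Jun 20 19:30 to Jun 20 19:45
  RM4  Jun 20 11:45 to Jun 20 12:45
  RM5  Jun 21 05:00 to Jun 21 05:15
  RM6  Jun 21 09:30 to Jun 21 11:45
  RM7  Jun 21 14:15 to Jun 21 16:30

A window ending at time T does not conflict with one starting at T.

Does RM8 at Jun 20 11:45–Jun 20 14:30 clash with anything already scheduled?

RM1: ends Jun 20 11:45 at or before RM8 starts Jun 20 11:45 → clear.
RM2: starts Jun 20 11:30 before RM8 ends Jun 20 14:30, and ends Jun 20 14:00 after RM8 starts Jun 20 11:45 → overlap.
RM4: starts Jun 20 11:45 before RM8 ends Jun 20 14:30, and ends Jun 20 12:45 after RM8 starts Jun 20 11:45 → overlap.
RM3: starts Jun 20 19:30 at or after RM8 ends Jun 20 14:30 → clear.
RM5: starts Jun 21 05:00 at or after RM8 ends Jun 20 14:30 → clear.
RM6: starts Jun 21 09:30 at or after RM8 ends Jun 20 14:30 → clear.
RM7: starts Jun 21 14:15 at or after RM8 ends Jun 20 14:30 → clear.
RM8 overlaps RM2, RM4.

Yes — it overlaps RM2, RM4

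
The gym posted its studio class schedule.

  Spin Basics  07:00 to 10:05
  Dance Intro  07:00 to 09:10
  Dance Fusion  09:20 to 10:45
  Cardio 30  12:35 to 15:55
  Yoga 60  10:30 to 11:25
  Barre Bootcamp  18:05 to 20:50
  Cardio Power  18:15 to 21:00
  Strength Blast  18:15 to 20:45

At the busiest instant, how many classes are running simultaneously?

3

Sweep the timeline, counting +1 at each start and −1 at each end (ends before starts at a tie):
07:00 start Dance Intro → 1
07:00 start Spin Basics → 2
09:10 end Dance Intro → 1
09:20 start Dance Fusion → 2
10:05 end Spin Basics → 1
10:30 start Yoga 60 → 2
10:45 end Dance Fusion → 1
11:25 end Yoga 60 → 0
12:35 start Cardio 30 → 1
15:55 end Cardio 30 → 0
18:05 start Barre Bootcamp → 1
18:15 start Cardio Power → 2
18:15 start Strength Blast → 3
20:45 end Strength Blast → 2
20:50 end Barre Bootcamp → 1
21:00 end Cardio Power → 0
Peak is 3, at 18:15 (Barre Bootcamp, Cardio Power, Strength Blast).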